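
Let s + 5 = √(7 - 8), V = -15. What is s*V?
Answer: 75 - 15*I ≈ 75.0 - 15.0*I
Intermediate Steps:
s = -5 + I (s = -5 + √(7 - 8) = -5 + √(-1) = -5 + I ≈ -5.0 + 1.0*I)
s*V = (-5 + I)*(-15) = 75 - 15*I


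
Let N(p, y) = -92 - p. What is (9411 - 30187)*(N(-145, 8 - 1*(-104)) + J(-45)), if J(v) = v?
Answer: -166208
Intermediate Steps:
(9411 - 30187)*(N(-145, 8 - 1*(-104)) + J(-45)) = (9411 - 30187)*((-92 - 1*(-145)) - 45) = -20776*((-92 + 145) - 45) = -20776*(53 - 45) = -20776*8 = -166208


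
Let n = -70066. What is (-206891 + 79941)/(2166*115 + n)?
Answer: -63475/89512 ≈ -0.70912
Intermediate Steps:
(-206891 + 79941)/(2166*115 + n) = (-206891 + 79941)/(2166*115 - 70066) = -126950/(249090 - 70066) = -126950/179024 = -126950*1/179024 = -63475/89512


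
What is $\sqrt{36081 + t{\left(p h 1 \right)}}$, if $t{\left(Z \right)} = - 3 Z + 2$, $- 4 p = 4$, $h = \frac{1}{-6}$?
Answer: $\frac{\sqrt{144330}}{2} \approx 189.95$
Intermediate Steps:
$h = - \frac{1}{6} \approx -0.16667$
$p = -1$ ($p = \left(- \frac{1}{4}\right) 4 = -1$)
$t{\left(Z \right)} = 2 - 3 Z$
$\sqrt{36081 + t{\left(p h 1 \right)}} = \sqrt{36081 + \left(2 - 3 \left(-1\right) \left(- \frac{1}{6}\right) 1\right)} = \sqrt{36081 + \left(2 - 3 \cdot \frac{1}{6} \cdot 1\right)} = \sqrt{36081 + \left(2 - \frac{1}{2}\right)} = \sqrt{36081 + \frac{3}{2}} = \sqrt{\frac{72165}{2}} = \frac{\sqrt{144330}}{2}$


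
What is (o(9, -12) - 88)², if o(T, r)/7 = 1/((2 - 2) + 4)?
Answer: 119025/16 ≈ 7439.1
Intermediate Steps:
o(T, r) = 7/4 (o(T, r) = 7/((2 - 2) + 4) = 7/(0 + 4) = 7/4)
(o(9, -12) - 88)² = (7/4 - 88)² = (-345/4)² = 119025/16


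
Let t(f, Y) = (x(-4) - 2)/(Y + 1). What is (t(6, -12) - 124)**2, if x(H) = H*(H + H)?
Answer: 1943236/121 ≈ 16060.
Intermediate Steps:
x(H) = 2*H**2 (x(H) = H*(2*H) = 2*H**2)
t(f, Y) = 30/(1 + Y) (t(f, Y) = (2*(-4)**2 - 2)/(Y + 1) = (2*16 - 2)/(1 + Y) = (32 - 2)/(1 + Y) = 30/(1 + Y))
(t(6, -12) - 124)**2 = (30/(1 - 12) - 124)**2 = (30/(-11) - 124)**2 = (30*(-1/11) - 124)**2 = (-30/11 - 124)**2 = (-1394/11)**2 = 1943236/121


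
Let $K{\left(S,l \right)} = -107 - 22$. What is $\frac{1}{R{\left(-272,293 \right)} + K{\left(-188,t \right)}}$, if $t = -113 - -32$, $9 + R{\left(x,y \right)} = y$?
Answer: $\frac{1}{155} \approx 0.0064516$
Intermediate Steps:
$R{\left(x,y \right)} = -9 + y$
$t = -81$ ($t = -113 + 32 = -81$)
$K{\left(S,l \right)} = -129$
$\frac{1}{R{\left(-272,293 \right)} + K{\left(-188,t \right)}} = \frac{1}{\left(-9 + 293\right) - 129} = \frac{1}{284 - 129} = \frac{1}{155}$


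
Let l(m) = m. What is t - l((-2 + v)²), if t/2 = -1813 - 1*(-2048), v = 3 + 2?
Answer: 461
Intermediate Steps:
v = 5
t = 470 (t = 2*(-1813 - 1*(-2048)) = 2*(-1813 + 2048) = 2*235 = 470)
t - l((-2 + v)²) = 470 - (-2 + 5)² = 470 - 1*3² = 470 - 1*9 = 470 - 9 = 461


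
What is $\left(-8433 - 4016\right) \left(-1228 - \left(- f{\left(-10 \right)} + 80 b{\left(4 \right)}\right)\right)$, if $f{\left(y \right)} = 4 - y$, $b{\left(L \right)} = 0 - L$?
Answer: $11129406$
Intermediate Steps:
$b{\left(L \right)} = - L$
$\left(-8433 - 4016\right) \left(-1228 - \left(- f{\left(-10 \right)} + 80 b{\left(4 \right)}\right)\right) = \left(-8433 - 4016\right) \left(-1228 + \left(\left(4 - -10\right) - 80 \left(\left(-1\right) 4\right)\right)\right) = - 12449 \left(-1228 + \left(\left(4 + 10\right) - -320\right)\right) = - 12449 \left(-1228 + \left(14 + 320\right)\right) = - 12449 \left(-1228 + 334\right) = \left(-12449\right) \left(-894\right) = 11129406$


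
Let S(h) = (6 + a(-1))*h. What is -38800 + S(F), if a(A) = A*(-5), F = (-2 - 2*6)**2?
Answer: -36644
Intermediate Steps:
F = 196 (F = (-2 - 12)**2 = (-14)**2 = 196)
a(A) = -5*A
S(h) = 11*h (S(h) = (6 - 5*(-1))*h = (6 + 5)*h = 11*h)
-38800 + S(F) = -38800 + 11*196 = -38800 + 2156 = -36644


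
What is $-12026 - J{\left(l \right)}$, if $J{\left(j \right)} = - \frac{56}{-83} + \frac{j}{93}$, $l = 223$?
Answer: $- \frac{92852411}{7719} \approx -12029.0$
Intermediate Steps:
$J{\left(j \right)} = \frac{56}{83} + \frac{j}{93}$ ($J{\left(j \right)} = \left(-56\right) \left(- \frac{1}{83}\right) + j \frac{1}{93} = \frac{56}{83} + \frac{j}{93}$)
$-12026 - J{\left(l \right)} = -12026 - \left(\frac{56}{83} + \frac{1}{93} \cdot 223\right) = -12026 - \left(\frac{56}{83} + \frac{223}{93}\right) = -12026 - \frac{23717}{7719} = - \frac{92852411}{7719}$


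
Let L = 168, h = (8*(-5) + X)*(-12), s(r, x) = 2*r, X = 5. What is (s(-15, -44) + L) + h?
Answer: 558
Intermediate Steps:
h = 420 (h = (8*(-5) + 5)*(-12) = (-40 + 5)*(-12) = -35*(-12) = 420)
(s(-15, -44) + L) + h = (2*(-15) + 168) + 420 = (-30 + 168) + 420 = 138 + 420 = 558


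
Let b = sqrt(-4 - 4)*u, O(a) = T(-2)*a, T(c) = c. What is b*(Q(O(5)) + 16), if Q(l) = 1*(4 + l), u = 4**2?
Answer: 320*I*sqrt(2) ≈ 452.55*I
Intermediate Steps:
O(a) = -2*a
u = 16
Q(l) = 4 + l
b = 32*I*sqrt(2) (b = sqrt(-4 - 4)*16 = sqrt(-8)*16 = (2*I*sqrt(2))*16 = 32*I*sqrt(2) ≈ 45.255*I)
b*(Q(O(5)) + 16) = (32*I*sqrt(2))*((4 - 2*5) + 16) = (32*I*sqrt(2))*((4 - 10) + 16) = (32*I*sqrt(2))*(-6 + 16) = (32*I*sqrt(2))*10 = 320*I*sqrt(2)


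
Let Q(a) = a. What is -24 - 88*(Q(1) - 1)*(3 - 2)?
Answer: -24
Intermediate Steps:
-24 - 88*(Q(1) - 1)*(3 - 2) = -24 - 88*(1 - 1)*(3 - 2) = -24 - 0 = -24 - 88*0 = -24 + 0 = -24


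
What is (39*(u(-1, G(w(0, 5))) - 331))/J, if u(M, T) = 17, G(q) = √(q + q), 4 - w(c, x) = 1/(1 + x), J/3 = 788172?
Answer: -2041/394086 ≈ -0.0051791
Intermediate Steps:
J = 2364516 (J = 3*788172 = 2364516)
w(c, x) = 4 - 1/(1 + x)
G(q) = √2*√q (G(q) = √(2*q) = √2*√q)
(39*(u(-1, G(w(0, 5))) - 331))/J = (39*(17 - 331))/2364516 = (39*(-314))*(1/2364516) = -12246*1/2364516 = -2041/394086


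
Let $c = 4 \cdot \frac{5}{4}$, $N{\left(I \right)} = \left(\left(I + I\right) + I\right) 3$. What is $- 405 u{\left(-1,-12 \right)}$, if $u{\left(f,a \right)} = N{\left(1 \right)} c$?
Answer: $-18225$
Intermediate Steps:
$N{\left(I \right)} = 9 I$ ($N{\left(I \right)} = \left(2 I + I\right) 3 = 3 I 3 = 9 I$)
$c = 5$ ($c = 4 \cdot 5 \cdot \frac{1}{4} = 4 \cdot \frac{5}{4} = 5$)
$u{\left(f,a \right)} = 45$ ($u{\left(f,a \right)} = 9 \cdot 1 \cdot 5 = 9 \cdot 5 = 45$)
$- 405 u{\left(-1,-12 \right)} = \left(-405\right) 45 = -18225$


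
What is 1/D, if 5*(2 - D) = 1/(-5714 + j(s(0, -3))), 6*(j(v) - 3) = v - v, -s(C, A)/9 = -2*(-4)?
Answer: 28555/57111 ≈ 0.49999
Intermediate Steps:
s(C, A) = -72 (s(C, A) = -(-18)*(-4) = -9*8 = -72)
j(v) = 3 (j(v) = 3 + (v - v)/6 = 3 + (⅙)*0 = 3 + 0 = 3)
D = 57111/28555 (D = 2 - 1/(5*(-5714 + 3)) = 2 - ⅕/(-5711) = 2 - ⅕*(-1/5711) = 2 + 1/28555 = 57111/28555 ≈ 2.0000)
1/D = 1/(57111/28555) = 28555/57111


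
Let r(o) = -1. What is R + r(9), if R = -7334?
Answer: -7335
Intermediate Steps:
R + r(9) = -7334 - 1 = -7335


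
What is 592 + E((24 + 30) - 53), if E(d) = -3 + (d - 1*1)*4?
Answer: 589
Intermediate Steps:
E(d) = -7 + 4*d (E(d) = -3 + (d - 1)*4 = -3 + (-1 + d)*4 = -3 + (-4 + 4*d) = -7 + 4*d)
592 + E((24 + 30) - 53) = 592 + (-7 + 4*((24 + 30) - 53)) = 592 + (-7 + 4*(54 - 53)) = 592 + (-7 + 4*1) = 592 + (-7 + 4) = 592 - 3 = 589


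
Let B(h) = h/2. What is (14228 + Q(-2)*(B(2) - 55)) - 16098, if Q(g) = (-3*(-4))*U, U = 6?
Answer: -5758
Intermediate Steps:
Q(g) = 72 (Q(g) = -3*(-4)*6 = 12*6 = 72)
B(h) = h/2 (B(h) = h*(½) = h/2)
(14228 + Q(-2)*(B(2) - 55)) - 16098 = (14228 + 72*((½)*2 - 55)) - 16098 = (14228 + 72*(1 - 55)) - 16098 = (14228 + 72*(-54)) - 16098 = (14228 - 3888) - 16098 = 10340 - 16098 = -5758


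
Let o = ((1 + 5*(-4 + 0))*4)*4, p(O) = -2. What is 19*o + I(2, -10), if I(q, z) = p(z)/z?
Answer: -28879/5 ≈ -5775.8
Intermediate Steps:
I(q, z) = -2/z
o = -304 (o = ((1 + 5*(-4))*4)*4 = ((1 - 20)*4)*4 = -19*4*4 = -76*4 = -304)
19*o + I(2, -10) = 19*(-304) - 2/(-10) = -5776 - 2*(-⅒) = -5776 + ⅕ = -28879/5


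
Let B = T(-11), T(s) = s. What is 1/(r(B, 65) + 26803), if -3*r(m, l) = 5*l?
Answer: 3/80084 ≈ 3.7461e-5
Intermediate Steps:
B = -11
r(m, l) = -5*l/3
1/(r(B, 65) + 26803) = 1/(-5/3*65 + 26803) = 1/(-325/3 + 26803) = 1/(80084/3) = 3/80084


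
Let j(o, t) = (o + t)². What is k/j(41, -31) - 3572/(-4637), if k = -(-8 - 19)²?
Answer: -3023173/463700 ≈ -6.5197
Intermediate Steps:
k = -729 (k = -1*(-27)² = -1*729 = -729)
k/j(41, -31) - 3572/(-4637) = -729/(41 - 31)² - 3572/(-4637) = -729/(10²) - 3572*(-1/4637) = -729/100 + 3572/4637 = -3023173/463700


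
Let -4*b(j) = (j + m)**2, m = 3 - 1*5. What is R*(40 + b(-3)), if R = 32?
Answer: 1080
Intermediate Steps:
m = -2 (m = 3 - 5 = -2)
b(j) = -(-2 + j)**2/4 (b(j) = -(j - 2)**2/4 = -(-2 + j)**2/4)
R*(40 + b(-3)) = 32*(40 - (-2 - 3)**2/4) = 32*(40 - 1/4*(-5)**2) = 32*(40 - 1/4*25) = 32*(40 - 25/4) = 32*(135/4) = 1080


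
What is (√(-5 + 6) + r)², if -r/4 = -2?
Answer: 81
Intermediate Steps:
r = 8 (r = -4*(-2) = 8)
(√(-5 + 6) + r)² = (√(-5 + 6) + 8)² = (√1 + 8)² = (1 + 8)² = 9² = 81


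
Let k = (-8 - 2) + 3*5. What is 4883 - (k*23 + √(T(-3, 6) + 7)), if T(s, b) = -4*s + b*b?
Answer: 4768 - √55 ≈ 4760.6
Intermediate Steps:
T(s, b) = b² - 4*s (T(s, b) = -4*s + b² = b² - 4*s)
k = 5 (k = -10 + 15 = 5)
4883 - (k*23 + √(T(-3, 6) + 7)) = 4883 - (5*23 + √((6² - 4*(-3)) + 7)) = 4883 - (115 + √((36 + 12) + 7)) = 4883 - (115 + √(48 + 7)) = 4883 - (115 + √55) = 4883 + (-115 - √55) = 4768 - √55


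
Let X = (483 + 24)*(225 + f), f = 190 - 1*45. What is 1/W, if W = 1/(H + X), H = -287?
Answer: 187303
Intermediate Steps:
f = 145 (f = 190 - 45 = 145)
X = 187590 (X = (483 + 24)*(225 + 145) = 507*370 = 187590)
W = 1/187303 (W = 1/(-287 + 187590) = 1/187303 ≈ 5.3389e-6)
1/W = 1/(1/187303) = 187303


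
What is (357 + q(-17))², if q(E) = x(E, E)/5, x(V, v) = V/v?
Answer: 3189796/25 ≈ 1.2759e+5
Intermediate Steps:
q(E) = ⅕ (q(E) = (E/E)/5 = 1*(⅕) = ⅕)
(357 + q(-17))² = (357 + ⅕)² = (1786/5)² = 3189796/25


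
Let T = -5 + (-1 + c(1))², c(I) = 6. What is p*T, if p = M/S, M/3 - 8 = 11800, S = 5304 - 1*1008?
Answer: 29520/179 ≈ 164.92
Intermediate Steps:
S = 4296 (S = 5304 - 1008 = 4296)
M = 35424 (M = 24 + 3*11800 = 24 + 35400 = 35424)
T = 20 (T = -5 + (-1 + 6)² = -5 + 5² = -5 + 25 = 20)
p = 1476/179 (p = 35424/4296 = 35424*(1/4296) = 1476/179 ≈ 8.2458)
p*T = (1476/179)*20 = 29520/179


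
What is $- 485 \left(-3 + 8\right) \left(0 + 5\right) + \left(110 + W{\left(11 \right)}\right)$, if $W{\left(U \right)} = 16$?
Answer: $-11999$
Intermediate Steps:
$- 485 \left(-3 + 8\right) \left(0 + 5\right) + \left(110 + W{\left(11 \right)}\right) = - 485 \left(-3 + 8\right) \left(0 + 5\right) + \left(110 + 16\right) = - 485 \cdot 5 \cdot 5 + 126 = \left(-485\right) 25 + 126 = -12125 + 126 = -11999$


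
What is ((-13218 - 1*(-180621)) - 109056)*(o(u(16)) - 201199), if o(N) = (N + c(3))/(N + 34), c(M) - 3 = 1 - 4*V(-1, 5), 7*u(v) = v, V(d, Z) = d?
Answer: -1490896372239/127 ≈ -1.1739e+10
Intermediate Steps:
u(v) = v/7
c(M) = 8 (c(M) = 3 + (1 - 4*(-1)) = 3 + (1 + 4) = 3 + 5 = 8)
o(N) = (8 + N)/(34 + N) (o(N) = (N + 8)/(N + 34) = (8 + N)/(34 + N))
((-13218 - 1*(-180621)) - 109056)*(o(u(16)) - 201199) = ((-13218 - 1*(-180621)) - 109056)*((8 + (1/7)*16)/(34 + (1/7)*16) - 201199) = ((-13218 + 180621) - 109056)*((8 + 16/7)/(34 + 16/7) - 201199) = (167403 - 109056)*((72/7)/(254/7) - 201199) = 58347*((7/254)*(72/7) - 201199) = 58347*(36/127 - 201199) = 58347*(-25552237/127) = -1490896372239/127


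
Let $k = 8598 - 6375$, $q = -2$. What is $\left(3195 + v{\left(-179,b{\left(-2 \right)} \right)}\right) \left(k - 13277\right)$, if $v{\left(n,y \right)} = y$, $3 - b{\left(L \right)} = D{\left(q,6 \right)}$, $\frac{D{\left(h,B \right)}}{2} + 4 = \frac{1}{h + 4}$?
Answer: $-35428070$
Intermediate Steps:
$D{\left(h,B \right)} = -8 + \frac{2}{4 + h}$ ($D{\left(h,B \right)} = -8 + \frac{2}{h + 4} = -8 + \frac{2}{4 + h}$)
$b{\left(L \right)} = 10$ ($b{\left(L \right)} = 3 - \frac{2 \left(-15 - -8\right)}{4 - 2} = 3 - \frac{2 \left(-15 + 8\right)}{2} = 3 - 2 \cdot \frac{1}{2} \left(-7\right) = 3 - -7 = 3 + 7 = 10$)
$k = 2223$
$\left(3195 + v{\left(-179,b{\left(-2 \right)} \right)}\right) \left(k - 13277\right) = \left(3195 + 10\right) \left(2223 - 13277\right) = 3205 \left(-11054\right) = -35428070$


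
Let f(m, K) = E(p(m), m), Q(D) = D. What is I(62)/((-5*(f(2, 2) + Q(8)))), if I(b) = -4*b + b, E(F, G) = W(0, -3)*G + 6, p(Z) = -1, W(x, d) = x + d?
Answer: 93/20 ≈ 4.6500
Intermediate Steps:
W(x, d) = d + x
E(F, G) = 6 - 3*G (E(F, G) = (-3 + 0)*G + 6 = -3*G + 6 = 6 - 3*G)
f(m, K) = 6 - 3*m
I(b) = -3*b
I(62)/((-5*(f(2, 2) + Q(8)))) = (-3*62)/((-5*((6 - 3*2) + 8))) = -186*(-1/(5*((6 - 6) + 8))) = -186*(-1/(5*(0 + 8))) = -186/((-5*8)) = -186/(-40) = -186*(-1/40) = 93/20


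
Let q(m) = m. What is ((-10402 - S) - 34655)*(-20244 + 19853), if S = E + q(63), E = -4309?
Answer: 15957101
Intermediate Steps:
S = -4246 (S = -4309 + 63 = -4246)
((-10402 - S) - 34655)*(-20244 + 19853) = ((-10402 - 1*(-4246)) - 34655)*(-20244 + 19853) = ((-10402 + 4246) - 34655)*(-391) = (-6156 - 34655)*(-391) = -40811*(-391) = 15957101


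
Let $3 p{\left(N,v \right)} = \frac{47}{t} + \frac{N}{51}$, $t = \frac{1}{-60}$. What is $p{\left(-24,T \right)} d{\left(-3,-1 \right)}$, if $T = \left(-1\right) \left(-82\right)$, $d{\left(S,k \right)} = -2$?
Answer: $\frac{95896}{51} \approx 1880.3$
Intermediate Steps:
$t = - \frac{1}{60} \approx -0.016667$
$T = 82$
$p{\left(N,v \right)} = -940 + \frac{N}{153}$ ($p{\left(N,v \right)} = \frac{\frac{47}{- \frac{1}{60}} + \frac{N}{51}}{3} = \frac{47 \left(-60\right) + N \frac{1}{51}}{3} = \frac{-2820 + \frac{N}{51}}{3} = -940 + \frac{N}{153}$)
$p{\left(-24,T \right)} d{\left(-3,-1 \right)} = \left(-940 + \frac{1}{153} \left(-24\right)\right) \left(-2\right) = \left(-940 - \frac{8}{51}\right) \left(-2\right) = \left(- \frac{47948}{51}\right) \left(-2\right) = \frac{95896}{51}$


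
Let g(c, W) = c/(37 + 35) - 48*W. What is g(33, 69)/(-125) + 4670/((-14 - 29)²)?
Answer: 160962973/5547000 ≈ 29.018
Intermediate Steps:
g(c, W) = -48*W + c/72 (g(c, W) = c/72 - 48*W = -48*W + c/72)
g(33, 69)/(-125) + 4670/((-14 - 29)²) = (-48*69 + (1/72)*33)/(-125) + 4670/((-14 - 29)²) = (-3312 + 11/24)*(-1/125) + 4670/((-43)²) = -79477/24*(-1/125) + 4670/1849 = 79477/3000 + 4670*(1/1849) = 79477/3000 + 4670/1849 = 160962973/5547000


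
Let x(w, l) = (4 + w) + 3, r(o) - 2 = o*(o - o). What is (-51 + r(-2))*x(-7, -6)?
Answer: 0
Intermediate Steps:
r(o) = 2 (r(o) = 2 + o*(o - o) = 2 + o*0 = 2 + 0 = 2)
x(w, l) = 7 + w
(-51 + r(-2))*x(-7, -6) = (-51 + 2)*(7 - 7) = -49*0 = 0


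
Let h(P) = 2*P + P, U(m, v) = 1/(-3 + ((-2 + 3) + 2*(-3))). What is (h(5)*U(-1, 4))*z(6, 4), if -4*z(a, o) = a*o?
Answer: 45/4 ≈ 11.250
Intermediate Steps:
z(a, o) = -a*o/4
U(m, v) = -1/8 (U(m, v) = 1/(-3 + (1 - 6)) = 1/(-3 - 5) = 1/(-8) = -1/8)
h(P) = 3*P
(h(5)*U(-1, 4))*z(6, 4) = ((3*5)*(-1/8))*(-1/4*6*4) = (15*(-1/8))*(-6) = -15/8*(-6) = 45/4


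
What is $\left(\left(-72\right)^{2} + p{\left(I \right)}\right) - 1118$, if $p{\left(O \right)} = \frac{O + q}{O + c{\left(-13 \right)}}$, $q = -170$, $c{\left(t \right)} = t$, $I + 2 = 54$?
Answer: $\frac{158456}{39} \approx 4063.0$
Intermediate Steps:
$I = 52$ ($I = -2 + 54 = 52$)
$p{\left(O \right)} = \frac{-170 + O}{-13 + O}$ ($p{\left(O \right)} = \frac{O - 170}{O - 13} = \frac{-170 + O}{-13 + O}$)
$\left(\left(-72\right)^{2} + p{\left(I \right)}\right) - 1118 = \left(\left(-72\right)^{2} + \frac{-170 + 52}{-13 + 52}\right) - 1118 = \left(5184 + \frac{1}{39} \left(-118\right)\right) - 1118 = \left(5184 - \frac{118}{39}\right) - 1118 = \frac{202058}{39} - 1118 = \frac{158456}{39}$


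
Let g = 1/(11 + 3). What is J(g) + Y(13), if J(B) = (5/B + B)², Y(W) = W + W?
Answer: 967457/196 ≈ 4936.0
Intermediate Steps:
Y(W) = 2*W
g = 1/14 ≈ 0.071429
J(B) = (B + 5/B)²
J(g) + Y(13) = (5 + (1/14)²)²/14⁻² + 2*13 = 196*(5 + 1/196)² + 26 = 196*(981/196)² + 26 = 196*(962361/38416) + 26 = 962361/196 + 26 = 967457/196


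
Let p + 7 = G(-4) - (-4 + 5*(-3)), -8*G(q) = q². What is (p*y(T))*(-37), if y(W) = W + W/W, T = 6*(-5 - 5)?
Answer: 21830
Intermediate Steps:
T = -60 (T = 6*(-10) = -60)
G(q) = -q²/8
y(W) = 1 + W (y(W) = W + 1 = 1 + W)
p = 10 (p = -7 + (-⅛*(-4)² - (-4 + 5*(-3))) = -7 + (-⅛*16 - (-4 - 15)) = -7 + (-2 - 1*(-19)) = -7 + (-2 + 19) = -7 + 17 = 10)
(p*y(T))*(-37) = (10*(1 - 60))*(-37) = (10*(-59))*(-37) = -590*(-37) = 21830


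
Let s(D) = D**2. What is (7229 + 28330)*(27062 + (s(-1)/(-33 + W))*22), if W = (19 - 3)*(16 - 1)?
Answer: 22132933056/23 ≈ 9.6230e+8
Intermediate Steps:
W = 240 (W = 16*15 = 240)
(7229 + 28330)*(27062 + (s(-1)/(-33 + W))*22) = (7229 + 28330)*(27062 + ((-1)**2/(-33 + 240))*22) = 35559*(27062 + (1/207)*22) = 35559*(27062 + 22/207) = 35559*(5601856/207) = 22132933056/23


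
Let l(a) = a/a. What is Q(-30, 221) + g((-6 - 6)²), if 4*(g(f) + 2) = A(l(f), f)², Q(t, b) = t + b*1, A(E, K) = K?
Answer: 5373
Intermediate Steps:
l(a) = 1
Q(t, b) = b + t (Q(t, b) = t + b = b + t)
g(f) = -2 + f²/4
Q(-30, 221) + g((-6 - 6)²) = (221 - 30) + (-2 + ((-6 - 6)²)²/4) = 191 + (-2 + ((-12)²)²/4) = 191 + (-2 + (¼)*144²) = 191 + (-2 + (¼)*20736) = 191 + (-2 + 5184) = 191 + 5182 = 5373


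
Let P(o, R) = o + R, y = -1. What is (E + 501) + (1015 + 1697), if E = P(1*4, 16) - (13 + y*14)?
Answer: 3234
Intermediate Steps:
P(o, R) = R + o
E = 21 (E = (16 + 1*4) - (13 - 1*14) = (16 + 4) - (13 - 14) = 20 - 1*(-1) = 20 + 1 = 21)
(E + 501) + (1015 + 1697) = (21 + 501) + (1015 + 1697) = 522 + 2712 = 3234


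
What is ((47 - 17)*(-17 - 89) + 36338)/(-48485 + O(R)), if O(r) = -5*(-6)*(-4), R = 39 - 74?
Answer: -33158/48605 ≈ -0.68219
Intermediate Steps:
R = -35
O(r) = -120 (O(r) = 30*(-4) = -120)
((47 - 17)*(-17 - 89) + 36338)/(-48485 + O(R)) = ((47 - 17)*(-17 - 89) + 36338)/(-48485 - 120) = (30*(-106) + 36338)/(-48605) = (-3180 + 36338)*(-1/48605) = 33158*(-1/48605) = -33158/48605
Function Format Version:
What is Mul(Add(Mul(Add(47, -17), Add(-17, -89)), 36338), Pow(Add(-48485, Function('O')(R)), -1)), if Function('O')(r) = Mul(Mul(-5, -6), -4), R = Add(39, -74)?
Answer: Rational(-33158, 48605) ≈ -0.68219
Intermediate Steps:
R = -35
Function('O')(r) = -120 (Function('O')(r) = Mul(30, -4) = -120)
Mul(Add(Mul(Add(47, -17), Add(-17, -89)), 36338), Pow(Add(-48485, Function('O')(R)), -1)) = Mul(Add(Mul(Add(47, -17), Add(-17, -89)), 36338), Pow(Add(-48485, -120), -1)) = Mul(Add(Mul(30, -106), 36338), Pow(-48605, -1)) = Mul(Add(-3180, 36338), Rational(-1, 48605)) = Mul(33158, Rational(-1, 48605)) = Rational(-33158, 48605)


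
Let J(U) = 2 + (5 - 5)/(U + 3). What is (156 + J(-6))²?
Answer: 24964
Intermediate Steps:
J(U) = 2 (J(U) = 2 + 0/(3 + U) = 2 + 0 = 2)
(156 + J(-6))² = (156 + 2)² = 158² = 24964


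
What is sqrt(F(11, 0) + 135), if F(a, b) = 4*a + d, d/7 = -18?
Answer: sqrt(53) ≈ 7.2801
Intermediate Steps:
d = -126 (d = 7*(-18) = -126)
F(a, b) = -126 + 4*a (F(a, b) = 4*a - 126 = -126 + 4*a)
sqrt(F(11, 0) + 135) = sqrt((-126 + 4*11) + 135) = sqrt((-126 + 44) + 135) = sqrt(-82 + 135) = sqrt(53)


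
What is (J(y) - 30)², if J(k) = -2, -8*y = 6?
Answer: 1024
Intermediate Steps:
y = -¾ (y = -⅛*6 = -¾ ≈ -0.75000)
(J(y) - 30)² = (-2 - 30)² = (-32)² = 1024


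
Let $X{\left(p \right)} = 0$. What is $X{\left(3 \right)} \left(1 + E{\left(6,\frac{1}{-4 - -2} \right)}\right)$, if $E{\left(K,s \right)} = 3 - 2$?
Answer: $0$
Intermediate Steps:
$E{\left(K,s \right)} = 1$ ($E{\left(K,s \right)} = 3 - 2 = 1$)
$X{\left(3 \right)} \left(1 + E{\left(6,\frac{1}{-4 - -2} \right)}\right) = 0 \left(1 + 1\right) = 0 \cdot 2 = 0$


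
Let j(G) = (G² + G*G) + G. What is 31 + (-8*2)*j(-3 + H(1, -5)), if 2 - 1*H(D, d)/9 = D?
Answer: -1217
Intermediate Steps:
H(D, d) = 18 - 9*D
j(G) = G + 2*G² (j(G) = (G² + G²) + G = 2*G² + G = G + 2*G²)
31 + (-8*2)*j(-3 + H(1, -5)) = 31 + (-8*2)*((-3 + (18 - 9*1))*(1 + 2*(-3 + (18 - 9*1)))) = 31 - 16*(-3 + (18 - 9))*(1 + 2*(-3 + (18 - 9))) = 31 - 16*(-3 + 9)*(1 + 2*(-3 + 9)) = 31 - 96*(1 + 2*6) = 31 - 96*(1 + 12) = 31 - 96*13 = 31 - 16*78 = 31 - 1248 = -1217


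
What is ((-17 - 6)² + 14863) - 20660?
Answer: -5268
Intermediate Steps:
((-17 - 6)² + 14863) - 20660 = ((-23)² + 14863) - 20660 = (529 + 14863) - 20660 = 15392 - 20660 = -5268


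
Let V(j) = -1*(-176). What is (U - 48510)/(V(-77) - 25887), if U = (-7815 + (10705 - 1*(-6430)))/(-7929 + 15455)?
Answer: 182538470/96750493 ≈ 1.8867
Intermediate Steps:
V(j) = 176
U = 4660/3763 (U = (-7815 + (10705 + 6430))/7526 = (-7815 + 17135)*(1/7526) = 9320*(1/7526) = 4660/3763 ≈ 1.2384)
(U - 48510)/(V(-77) - 25887) = (4660/3763 - 48510)/(176 - 25887) = -182538470/3763/(-25711) = -182538470/3763*(-1/25711) = 182538470/96750493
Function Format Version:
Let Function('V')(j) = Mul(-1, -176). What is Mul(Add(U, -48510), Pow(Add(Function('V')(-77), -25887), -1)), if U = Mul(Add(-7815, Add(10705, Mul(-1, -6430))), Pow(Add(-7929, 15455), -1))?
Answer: Rational(182538470, 96750493) ≈ 1.8867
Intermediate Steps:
Function('V')(j) = 176
U = Rational(4660, 3763) (U = Mul(Add(-7815, Add(10705, 6430)), Pow(7526, -1)) = Mul(Add(-7815, 17135), Rational(1, 7526)) = Mul(9320, Rational(1, 7526)) = Rational(4660, 3763) ≈ 1.2384)
Mul(Add(U, -48510), Pow(Add(Function('V')(-77), -25887), -1)) = Mul(Add(Rational(4660, 3763), -48510), Pow(Add(176, -25887), -1)) = Mul(Rational(-182538470, 3763), Pow(-25711, -1)) = Mul(Rational(-182538470, 3763), Rational(-1, 25711)) = Rational(182538470, 96750493)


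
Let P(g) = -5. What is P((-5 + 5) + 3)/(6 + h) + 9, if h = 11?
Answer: 148/17 ≈ 8.7059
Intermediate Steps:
P((-5 + 5) + 3)/(6 + h) + 9 = -5/(6 + 11) + 9 = -5/17 + 9 = 148/17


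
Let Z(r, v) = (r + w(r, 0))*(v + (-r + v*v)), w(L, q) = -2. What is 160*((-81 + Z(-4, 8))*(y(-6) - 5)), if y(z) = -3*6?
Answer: 1976160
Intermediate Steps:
Z(r, v) = (-2 + r)*(v + v² - r) (Z(r, v) = (r - 2)*(v + (-r + v*v)) = (-2 + r)*(v + (-r + v²)) = (-2 + r)*(v + (v² - r)) = (-2 + r)*(v + v² - r))
y(z) = -18
160*((-81 + Z(-4, 8))*(y(-6) - 5)) = 160*((-81 + (-1*(-4)² - 2*8 - 2*8² + 2*(-4) - 4*8 - 4*8²))*(-18 - 5)) = 160*((-81 + (-1*16 - 16 - 2*64 - 8 - 32 - 4*64))*(-23)) = 160*((-81 + (-16 - 16 - 128 - 8 - 32 - 256))*(-23)) = 160*((-81 - 456)*(-23)) = 160*(-537*(-23)) = 160*12351 = 1976160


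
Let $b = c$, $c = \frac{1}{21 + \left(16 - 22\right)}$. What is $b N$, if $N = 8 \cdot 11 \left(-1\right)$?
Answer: $- \frac{88}{15} \approx -5.8667$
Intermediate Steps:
$N = -88$ ($N = 88 \left(-1\right) = -88$)
$c = \frac{1}{15}$ ($c = \frac{1}{21 - 6} = \frac{1}{15} \approx 0.066667$)
$b = \frac{1}{15} \approx 0.066667$
$b N = \frac{1}{15} \left(-88\right) = - \frac{88}{15}$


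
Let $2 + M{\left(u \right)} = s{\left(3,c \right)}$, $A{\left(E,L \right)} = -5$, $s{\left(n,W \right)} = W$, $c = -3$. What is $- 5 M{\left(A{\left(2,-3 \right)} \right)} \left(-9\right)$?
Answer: $-225$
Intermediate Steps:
$M{\left(u \right)} = -5$ ($M{\left(u \right)} = -2 - 3 = -5$)
$- 5 M{\left(A{\left(2,-3 \right)} \right)} \left(-9\right) = \left(-5\right) \left(-5\right) \left(-9\right) = 25 \left(-9\right) = -225$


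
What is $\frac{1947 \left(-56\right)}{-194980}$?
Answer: $\frac{27258}{48745} \approx 0.5592$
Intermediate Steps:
$\frac{1947 \left(-56\right)}{-194980} = \left(-109032\right) \left(- \frac{1}{194980}\right) = \frac{27258}{48745}$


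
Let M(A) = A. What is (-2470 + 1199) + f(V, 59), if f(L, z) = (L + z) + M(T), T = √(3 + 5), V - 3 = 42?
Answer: -1167 + 2*√2 ≈ -1164.2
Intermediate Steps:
V = 45 (V = 3 + 42 = 45)
T = 2*√2 (T = √8 = 2*√2 ≈ 2.8284)
f(L, z) = L + z + 2*√2 (f(L, z) = (L + z) + 2*√2 = L + z + 2*√2)
(-2470 + 1199) + f(V, 59) = (-2470 + 1199) + (45 + 59 + 2*√2) = -1271 + (104 + 2*√2) = -1167 + 2*√2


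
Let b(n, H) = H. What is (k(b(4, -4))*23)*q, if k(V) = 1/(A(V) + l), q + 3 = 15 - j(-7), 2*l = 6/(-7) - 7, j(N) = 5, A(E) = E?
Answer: -2254/111 ≈ -20.306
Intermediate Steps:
l = -55/14 (l = (6/(-7) - 7)/2 = (6*(-1/7) - 7)/2 = (-6/7 - 7)/2 = (1/2)*(-55/7) = -55/14 ≈ -3.9286)
q = 7 (q = -3 + (15 - 1*5) = -3 + (15 - 5) = -3 + 10 = 7)
k(V) = 1/(-55/14 + V) (k(V) = 1/(V - 55/14) = 1/(-55/14 + V))
(k(b(4, -4))*23)*q = ((14/(-55 + 14*(-4)))*23)*7 = ((14/(-55 - 56))*23)*7 = ((14/(-111))*23)*7 = ((14*(-1/111))*23)*7 = -14/111*23*7 = -322/111*7 = -2254/111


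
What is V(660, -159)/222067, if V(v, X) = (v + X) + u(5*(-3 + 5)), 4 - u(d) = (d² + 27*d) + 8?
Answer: 127/222067 ≈ 0.00057190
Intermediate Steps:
u(d) = -4 - d² - 27*d (u(d) = 4 - ((d² + 27*d) + 8) = 4 - (8 + d² + 27*d) = 4 + (-8 - d² - 27*d) = -4 - d² - 27*d)
V(v, X) = -374 + X + v (V(v, X) = (v + X) + (-4 - (5*(-3 + 5))² - 135*(-3 + 5)) = (X + v) + (-4 - (5*2)² - 135*2) = (X + v) + (-4 - 1*10² - 27*10) = (X + v) + (-4 - 1*100 - 270) = (X + v) + (-4 - 100 - 270) = (X + v) - 374 = -374 + X + v)
V(660, -159)/222067 = (-374 - 159 + 660)/222067 = 127*(1/222067) = 127/222067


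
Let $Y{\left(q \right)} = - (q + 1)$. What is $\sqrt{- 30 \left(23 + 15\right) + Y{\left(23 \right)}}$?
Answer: $2 i \sqrt{291} \approx 34.117 i$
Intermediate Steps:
$Y{\left(q \right)} = -1 - q$ ($Y{\left(q \right)} = - (1 + q) = -1 - q$)
$\sqrt{- 30 \left(23 + 15\right) + Y{\left(23 \right)}} = \sqrt{- 30 \left(23 + 15\right) - 24} = \sqrt{\left(-30\right) 38 - 24} = \sqrt{-1140 - 24} = \sqrt{-1164} = 2 i \sqrt{291}$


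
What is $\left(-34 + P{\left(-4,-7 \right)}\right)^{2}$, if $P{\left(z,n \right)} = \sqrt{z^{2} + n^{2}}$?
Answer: $\left(34 - \sqrt{65}\right)^{2} \approx 672.77$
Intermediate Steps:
$P{\left(z,n \right)} = \sqrt{n^{2} + z^{2}}$
$\left(-34 + P{\left(-4,-7 \right)}\right)^{2} = \left(-34 + \sqrt{\left(-7\right)^{2} + \left(-4\right)^{2}}\right)^{2} = \left(-34 + \sqrt{49 + 16}\right)^{2} = \left(-34 + \sqrt{65}\right)^{2}$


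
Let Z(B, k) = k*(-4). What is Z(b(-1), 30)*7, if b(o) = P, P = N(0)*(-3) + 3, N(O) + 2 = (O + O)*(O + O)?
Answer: -840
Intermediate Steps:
N(O) = -2 + 4*O² (N(O) = -2 + (O + O)*(O + O) = -2 + (2*O)*(2*O) = -2 + 4*O²)
P = 9 (P = (-2 + 4*0²)*(-3) + 3 = (-2 + 4*0)*(-3) + 3 = (-2 + 0)*(-3) + 3 = -2*(-3) + 3 = 6 + 3 = 9)
b(o) = 9
Z(B, k) = -4*k
Z(b(-1), 30)*7 = -4*30*7 = -120*7 = -840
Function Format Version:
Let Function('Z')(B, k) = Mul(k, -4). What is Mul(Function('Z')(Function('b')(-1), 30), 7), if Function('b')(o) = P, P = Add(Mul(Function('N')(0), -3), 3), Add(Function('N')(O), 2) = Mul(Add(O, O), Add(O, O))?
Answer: -840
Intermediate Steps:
Function('N')(O) = Add(-2, Mul(4, Pow(O, 2))) (Function('N')(O) = Add(-2, Mul(Add(O, O), Add(O, O))) = Add(-2, Mul(Mul(2, O), Mul(2, O))) = Add(-2, Mul(4, Pow(O, 2))))
P = 9 (P = Add(Mul(Add(-2, Mul(4, Pow(0, 2))), -3), 3) = Add(Mul(Add(-2, Mul(4, 0)), -3), 3) = Add(Mul(Add(-2, 0), -3), 3) = Add(Mul(-2, -3), 3) = Add(6, 3) = 9)
Function('b')(o) = 9
Function('Z')(B, k) = Mul(-4, k)
Mul(Function('Z')(Function('b')(-1), 30), 7) = Mul(Mul(-4, 30), 7) = Mul(-120, 7) = -840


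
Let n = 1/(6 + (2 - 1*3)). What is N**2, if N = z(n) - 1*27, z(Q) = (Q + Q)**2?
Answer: 450241/625 ≈ 720.39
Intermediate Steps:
n = 1/5 (n = 1/(6 + (2 - 3)) = 1/(6 - 1) = 1/5 ≈ 0.20000)
z(Q) = 4*Q**2 (z(Q) = (2*Q)**2 = 4*Q**2)
N = -671/25 (N = 4*(1/5)**2 - 1*27 = 4*(1/25) - 27 = 4/25 - 27 = -671/25 ≈ -26.840)
N**2 = (-671/25)**2 = 450241/625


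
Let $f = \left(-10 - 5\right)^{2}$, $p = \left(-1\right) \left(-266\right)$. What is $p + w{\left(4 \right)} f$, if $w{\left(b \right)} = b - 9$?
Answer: $-859$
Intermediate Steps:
$p = 266$
$w{\left(b \right)} = -9 + b$
$f = 225$ ($f = \left(-15\right)^{2} = 225$)
$p + w{\left(4 \right)} f = 266 + \left(-9 + 4\right) 225 = 266 - 1125 = -859$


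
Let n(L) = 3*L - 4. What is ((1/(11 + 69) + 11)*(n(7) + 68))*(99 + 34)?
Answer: 1991941/16 ≈ 1.2450e+5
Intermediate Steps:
n(L) = -4 + 3*L
((1/(11 + 69) + 11)*(n(7) + 68))*(99 + 34) = ((1/(11 + 69) + 11)*((-4 + 3*7) + 68))*(99 + 34) = ((1/80 + 11)*((-4 + 21) + 68))*133 = ((1/80 + 11)*(17 + 68))*133 = ((881/80)*85)*133 = (14977/16)*133 = 1991941/16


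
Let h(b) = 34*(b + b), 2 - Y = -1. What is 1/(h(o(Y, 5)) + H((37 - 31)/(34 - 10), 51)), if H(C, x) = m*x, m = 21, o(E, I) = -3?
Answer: 1/867 ≈ 0.0011534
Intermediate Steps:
Y = 3 (Y = 2 - 1*(-1) = 2 + 1 = 3)
h(b) = 68*b (h(b) = 34*(2*b) = 68*b)
H(C, x) = 21*x
1/(h(o(Y, 5)) + H((37 - 31)/(34 - 10), 51)) = 1/(68*(-3) + 21*51) = 1/(-204 + 1071) = 1/867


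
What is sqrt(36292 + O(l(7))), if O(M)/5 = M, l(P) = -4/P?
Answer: 2*sqrt(444542)/7 ≈ 190.50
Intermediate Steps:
O(M) = 5*M
sqrt(36292 + O(l(7))) = sqrt(36292 + 5*(-4/7)) = sqrt(36292 - 20/7) = sqrt(254024/7) = 2*sqrt(444542)/7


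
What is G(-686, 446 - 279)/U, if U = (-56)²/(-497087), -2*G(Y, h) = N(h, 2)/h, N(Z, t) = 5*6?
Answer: 7456305/523712 ≈ 14.237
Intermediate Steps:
N(Z, t) = 30
G(Y, h) = -15/h
U = -3136/497087 (U = 3136*(-1/497087) = -3136/497087 ≈ -0.0063088)
G(-686, 446 - 279)/U = (-15/(446 - 279))/(-3136/497087) = -15/167*(-497087/3136) = 7456305/523712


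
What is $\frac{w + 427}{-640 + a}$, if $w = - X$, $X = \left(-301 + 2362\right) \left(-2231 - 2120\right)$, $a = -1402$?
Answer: $- \frac{4483919}{1021} \approx -4391.7$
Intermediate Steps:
$X = -8967411$ ($X = 2061 \left(-4351\right) = -8967411$)
$w = 8967411$ ($w = \left(-1\right) \left(-8967411\right) = 8967411$)
$\frac{w + 427}{-640 + a} = \frac{8967411 + 427}{-640 - 1402} = \frac{8967838}{-2042} = 8967838 \left(- \frac{1}{2042}\right) = - \frac{4483919}{1021}$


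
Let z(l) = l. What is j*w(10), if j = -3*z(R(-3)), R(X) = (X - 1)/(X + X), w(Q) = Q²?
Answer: -200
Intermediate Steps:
R(X) = (-1 + X)/(2*X) (R(X) = (-1 + X)/((2*X)) = (-1 + X)*(1/(2*X)) = (-1 + X)/(2*X))
j = -2 (j = -3*(-1 - 3)/(2*(-3)) = -3*(-1)*(-4)/(2*3) = -3*⅔ = -2)
j*w(10) = -2*10² = -2*100 = -200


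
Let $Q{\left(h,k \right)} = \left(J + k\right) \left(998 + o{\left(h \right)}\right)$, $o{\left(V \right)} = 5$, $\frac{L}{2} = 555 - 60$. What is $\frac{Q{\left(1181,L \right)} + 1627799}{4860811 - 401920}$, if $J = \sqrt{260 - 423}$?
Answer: $\frac{2620769}{4458891} + \frac{1003 i \sqrt{163}}{4458891} \approx 0.58776 + 0.0028719 i$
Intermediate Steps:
$L = 990$ ($L = 2 \left(555 - 60\right) = 2 \cdot 495 = 990$)
$J = i \sqrt{163}$ ($J = \sqrt{-163} = i \sqrt{163} \approx 12.767 i$)
$Q{\left(h,k \right)} = 1003 k + 1003 i \sqrt{163}$ ($Q{\left(h,k \right)} = \left(i \sqrt{163} + k\right) \left(998 + 5\right) = \left(k + i \sqrt{163}\right) 1003 = 1003 k + 1003 i \sqrt{163}$)
$\frac{Q{\left(1181,L \right)} + 1627799}{4860811 - 401920} = \frac{\left(1003 \cdot 990 + 1003 i \sqrt{163}\right) + 1627799}{4860811 - 401920} = \frac{\left(992970 + 1003 i \sqrt{163}\right) + 1627799}{4458891} = \left(2620769 + 1003 i \sqrt{163}\right) \frac{1}{4458891} = \frac{2620769}{4458891} + \frac{1003 i \sqrt{163}}{4458891}$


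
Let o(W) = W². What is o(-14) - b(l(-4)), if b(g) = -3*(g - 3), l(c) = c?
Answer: 175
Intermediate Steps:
b(g) = 9 - 3*g (b(g) = -3*(-3 + g) = 9 - 3*g)
o(-14) - b(l(-4)) = (-14)² - (9 - 3*(-4)) = 196 - (9 + 12) = 196 - 1*21 = 196 - 21 = 175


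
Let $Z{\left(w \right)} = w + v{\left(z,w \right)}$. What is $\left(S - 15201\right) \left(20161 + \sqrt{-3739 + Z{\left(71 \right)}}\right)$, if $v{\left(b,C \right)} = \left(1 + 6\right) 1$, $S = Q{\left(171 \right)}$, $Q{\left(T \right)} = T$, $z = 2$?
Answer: $-303019830 - 15030 i \sqrt{3661} \approx -3.0302 \cdot 10^{8} - 9.0941 \cdot 10^{5} i$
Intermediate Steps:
$S = 171$
$v{\left(b,C \right)} = 7$ ($v{\left(b,C \right)} = 7 \cdot 1 = 7$)
$Z{\left(w \right)} = 7 + w$ ($Z{\left(w \right)} = w + 7 = 7 + w$)
$\left(S - 15201\right) \left(20161 + \sqrt{-3739 + Z{\left(71 \right)}}\right) = \left(171 - 15201\right) \left(20161 + \sqrt{-3739 + \left(7 + 71\right)}\right) = - 15030 \left(20161 + \sqrt{-3739 + 78}\right) = - 15030 \left(20161 + \sqrt{-3661}\right) = - 15030 \left(20161 + i \sqrt{3661}\right) = -303019830 - 15030 i \sqrt{3661}$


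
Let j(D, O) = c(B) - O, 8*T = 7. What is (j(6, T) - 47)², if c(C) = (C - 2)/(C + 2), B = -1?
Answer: 165649/64 ≈ 2588.3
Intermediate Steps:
T = 7/8 (T = (⅛)*7 = 7/8 ≈ 0.87500)
c(C) = (-2 + C)/(2 + C)
j(D, O) = -3 - O (j(D, O) = (-2 - 1)/(2 - 1) - O = -3/1 - O = 1*(-3) - O = -3 - O)
(j(6, T) - 47)² = ((-3 - 1*7/8) - 47)² = ((-3 - 7/8) - 47)² = (-31/8 - 47)² = (-407/8)² = 165649/64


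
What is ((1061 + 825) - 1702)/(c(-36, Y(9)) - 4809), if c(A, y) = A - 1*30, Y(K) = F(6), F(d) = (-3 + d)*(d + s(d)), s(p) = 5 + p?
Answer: -184/4875 ≈ -0.037744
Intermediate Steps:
F(d) = (-3 + d)*(5 + 2*d) (F(d) = (-3 + d)*(d + (5 + d)) = (-3 + d)*(5 + 2*d))
Y(K) = 51 (Y(K) = -15 - 1*6 + 2*6² = -15 - 6 + 2*36 = -15 - 6 + 72 = 51)
c(A, y) = -30 + A (c(A, y) = A - 30 = -30 + A)
((1061 + 825) - 1702)/(c(-36, Y(9)) - 4809) = ((1061 + 825) - 1702)/((-30 - 36) - 4809) = (1886 - 1702)/(-66 - 4809) = 184/(-4875) = 184*(-1/4875) = -184/4875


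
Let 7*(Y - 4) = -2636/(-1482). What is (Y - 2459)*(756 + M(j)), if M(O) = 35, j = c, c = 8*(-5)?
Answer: -1438802671/741 ≈ -1.9417e+6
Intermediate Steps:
Y = 22066/5187 (Y = 4 + (-2636/(-1482))/7 = 4 + (-2636*(-1/1482))/7 = 4 + (⅐)*(1318/741) = 4 + 1318/5187 = 22066/5187 ≈ 4.2541)
c = -40
j = -40
(Y - 2459)*(756 + M(j)) = (22066/5187 - 2459)*(756 + 35) = -12732767/5187*791 = -1438802671/741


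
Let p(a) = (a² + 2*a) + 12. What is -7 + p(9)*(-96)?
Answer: -10663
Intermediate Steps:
p(a) = 12 + a² + 2*a
-7 + p(9)*(-96) = -7 + (12 + 9² + 2*9)*(-96) = -7 + (12 + 81 + 18)*(-96) = -7 + 111*(-96) = -7 - 10656 = -10663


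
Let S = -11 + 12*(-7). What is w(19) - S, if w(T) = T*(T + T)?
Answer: 817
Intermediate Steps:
w(T) = 2*T**2 (w(T) = T*(2*T) = 2*T**2)
S = -95 (S = -11 - 84 = -95)
w(19) - S = 2*19**2 - 1*(-95) = 2*361 + 95 = 722 + 95 = 817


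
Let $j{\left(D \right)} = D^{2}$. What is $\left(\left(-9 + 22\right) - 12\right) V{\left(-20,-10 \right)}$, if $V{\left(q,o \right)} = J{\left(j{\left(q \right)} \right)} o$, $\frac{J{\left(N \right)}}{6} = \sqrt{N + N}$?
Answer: $- 1200 \sqrt{2} \approx -1697.1$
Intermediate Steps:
$J{\left(N \right)} = 6 \sqrt{2} \sqrt{N}$ ($J{\left(N \right)} = 6 \sqrt{N + N} = 6 \sqrt{2 N} = 6 \sqrt{2} \sqrt{N}$)
$V{\left(q,o \right)} = 6 o \sqrt{2} \sqrt{q^{2}}$ ($V{\left(q,o \right)} = 6 \sqrt{2} \sqrt{q^{2}} o = 6 o \sqrt{2} \sqrt{q^{2}}$)
$\left(\left(-9 + 22\right) - 12\right) V{\left(-20,-10 \right)} = \left(\left(-9 + 22\right) - 12\right) 6 \left(-10\right) \sqrt{2} \sqrt{\left(-20\right)^{2}} = \left(13 - 12\right) 6 \left(-10\right) \sqrt{2} \sqrt{400} = 1 \cdot 6 \left(-10\right) \sqrt{2} \cdot 20 = 1 \left(- 1200 \sqrt{2}\right) = - 1200 \sqrt{2}$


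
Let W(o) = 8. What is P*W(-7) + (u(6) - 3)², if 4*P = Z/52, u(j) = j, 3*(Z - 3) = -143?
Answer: 284/39 ≈ 7.2821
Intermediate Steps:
Z = -134/3 (Z = 3 + (⅓)*(-143) = 3 - 143/3 = -134/3 ≈ -44.667)
P = -67/312 (P = (-134/3/52)/4 = (-134/3*1/52)/4 = (¼)*(-67/78) = -67/312 ≈ -0.21474)
P*W(-7) + (u(6) - 3)² = -67/312*8 + (6 - 3)² = -67/39 + 3² = -67/39 + 9 = 284/39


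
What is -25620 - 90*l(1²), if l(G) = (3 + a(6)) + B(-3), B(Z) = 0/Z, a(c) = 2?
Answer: -26070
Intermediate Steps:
B(Z) = 0
l(G) = 5 (l(G) = (3 + 2) + 0 = 5 + 0 = 5)
-25620 - 90*l(1²) = -25620 - 90*5 = -25620 - 450 = -26070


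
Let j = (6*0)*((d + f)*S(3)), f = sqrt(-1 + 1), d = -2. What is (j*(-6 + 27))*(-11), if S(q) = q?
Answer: 0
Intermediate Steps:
f = 0 (f = sqrt(0) = 0)
j = 0 (j = (6*0)*((-2 + 0)*3) = 0*(-2*3) = 0*(-6) = 0)
(j*(-6 + 27))*(-11) = (0*(-6 + 27))*(-11) = (0*21)*(-11) = 0*(-11) = 0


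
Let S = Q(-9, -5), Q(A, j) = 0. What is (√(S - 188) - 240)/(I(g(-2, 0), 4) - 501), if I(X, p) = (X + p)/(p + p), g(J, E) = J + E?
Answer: 960/2003 - 8*I*√47/2003 ≈ 0.47928 - 0.027382*I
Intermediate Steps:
g(J, E) = E + J
I(X, p) = (X + p)/(2*p) (I(X, p) = (X + p)/((2*p)) = (X + p)*(1/(2*p)) = (X + p)/(2*p))
S = 0
(√(S - 188) - 240)/(I(g(-2, 0), 4) - 501) = (√(0 - 188) - 240)/((½)*((0 - 2) + 4)/4 - 501) = (√(-188) - 240)/((½)*(¼)*(-2 + 4) - 501) = (2*I*√47 - 240)/((½)*(¼)*2 - 501) = (-240 + 2*I*√47)/(¼ - 501) = (-240 + 2*I*√47)/(-2003/4) = (-240 + 2*I*√47)*(-4/2003) = 960/2003 - 8*I*√47/2003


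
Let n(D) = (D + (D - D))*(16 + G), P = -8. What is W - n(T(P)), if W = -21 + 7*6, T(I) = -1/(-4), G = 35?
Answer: 33/4 ≈ 8.2500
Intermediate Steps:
T(I) = 1/4 (T(I) = -1*(-1/4) = 1/4)
W = 21 (W = -21 + 42 = 21)
n(D) = 51*D (n(D) = (D + (D - D))*(16 + 35) = (D + 0)*51 = D*51 = 51*D)
W - n(T(P)) = 21 - 51/4 = 33/4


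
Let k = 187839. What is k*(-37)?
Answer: -6950043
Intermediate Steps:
k*(-37) = 187839*(-37) = -6950043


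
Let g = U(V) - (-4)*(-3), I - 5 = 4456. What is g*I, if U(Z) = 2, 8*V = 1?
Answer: -44610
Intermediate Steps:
V = 1/8 (V = (1/8)*1 = 1/8 ≈ 0.12500)
I = 4461 (I = 5 + 4456 = 4461)
g = -10 (g = 2 - (-4)*(-3) = 2 - 1*12 = 2 - 12 = -10)
g*I = -10*4461 = -44610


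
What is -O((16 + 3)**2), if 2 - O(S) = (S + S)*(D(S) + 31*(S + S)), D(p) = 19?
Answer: 16173520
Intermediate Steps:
O(S) = 2 - 2*S*(19 + 62*S) (O(S) = 2 - (S + S)*(19 + 31*(S + S)) = 2 - 2*S*(19 + 31*(2*S)) = 2 - 2*S*(19 + 62*S))
-O((16 + 3)**2) = -(2 - 124*(16 + 3)**4 - 38*(16 + 3)**2) = -(2 - 124*(19**2)**2 - 38*19**2) = -(2 - 124*361**2 - 38*361) = -(2 - 124*130321 - 13718) = -(2 - 16159804 - 13718) = -1*(-16173520) = 16173520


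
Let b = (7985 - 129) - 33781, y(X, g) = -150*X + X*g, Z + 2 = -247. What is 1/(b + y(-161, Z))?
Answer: 1/38314 ≈ 2.6100e-5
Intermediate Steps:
Z = -249 (Z = -2 - 247 = -249)
b = -25925 (b = 7856 - 33781 = -25925)
1/(b + y(-161, Z)) = 1/(-25925 - 161*(-150 - 249)) = 1/(-25925 - 161*(-399)) = 1/(-25925 + 64239) = 1/38314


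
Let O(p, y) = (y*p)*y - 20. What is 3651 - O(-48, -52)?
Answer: 133463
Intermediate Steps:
O(p, y) = -20 + p*y**2 (O(p, y) = (p*y)*y - 20 = p*y**2 - 20 = -20 + p*y**2)
3651 - O(-48, -52) = 3651 - (-20 - 48*(-52)**2) = 3651 - (-20 - 48*2704) = 3651 - (-20 - 129792) = 3651 - 1*(-129812) = 3651 + 129812 = 133463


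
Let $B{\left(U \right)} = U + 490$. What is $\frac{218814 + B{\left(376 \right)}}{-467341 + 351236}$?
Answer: $- \frac{43936}{23221} \approx -1.8921$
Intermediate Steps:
$B{\left(U \right)} = 490 + U$
$\frac{218814 + B{\left(376 \right)}}{-467341 + 351236} = \frac{218814 + \left(490 + 376\right)}{-467341 + 351236} = \frac{218814 + 866}{-116105} = 219680 \left(- \frac{1}{116105}\right) = - \frac{43936}{23221}$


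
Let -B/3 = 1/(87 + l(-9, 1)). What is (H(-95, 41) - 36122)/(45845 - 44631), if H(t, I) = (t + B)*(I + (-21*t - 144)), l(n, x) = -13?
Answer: -3994866/22459 ≈ -177.87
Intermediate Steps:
B = -3/74 (B = -3/(87 - 13) = -3/74 ≈ -0.040541)
H(t, I) = (-3/74 + t)*(-144 + I - 21*t) (H(t, I) = (t - 3/74)*(I + (-21*t - 144)) = (-3/74 + t)*(I + (-144 - 21*t)) = (-3/74 + t)*(-144 + I - 21*t))
(H(-95, 41) - 36122)/(45845 - 44631) = ((216/37 - 21*(-95)**2 - 10593/74*(-95) - 3/74*41 + 41*(-95)) - 36122)/(45845 - 44631) = ((216/37 - 21*9025 + 1006335/74 - 123/74 - 3895) - 36122)/1214 = ((216/37 - 189525 + 1006335/74 - 123/74 - 3895) - 36122)*(1/1214) = (-6653218/37 - 36122)*(1/1214) = -7989732/37*1/1214 = -3994866/22459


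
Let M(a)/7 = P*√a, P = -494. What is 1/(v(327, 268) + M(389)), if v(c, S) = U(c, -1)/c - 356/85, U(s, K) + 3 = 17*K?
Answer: 820730760/898406619025240589 - 1335759741225*√389/1796813238050481178 ≈ -1.4661e-5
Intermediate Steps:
U(s, K) = -3 + 17*K
v(c, S) = -356/85 - 20/c (v(c, S) = (-3 + 17*(-1))/c - 356/85 = (-3 - 17)/c - 356*1/85 = -20/c - 356/85 = -356/85 - 20/c)
M(a) = -3458*√a (M(a) = 7*(-494*√a) = -3458*√a)
1/(v(327, 268) + M(389)) = 1/((-356/85 - 20/327) - 3458*√389) = 1/(-118112/27795 - 3458*√389)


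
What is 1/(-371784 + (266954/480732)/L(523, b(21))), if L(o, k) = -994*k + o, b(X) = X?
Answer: -4891688466/1818651504776821 ≈ -2.6897e-6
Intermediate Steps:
L(o, k) = o - 994*k
1/(-371784 + (266954/480732)/L(523, b(21))) = 1/(-371784 + (266954/480732)/(523 - 994*21)) = 1/(-371784 + (266954*(1/480732))/(523 - 20874)) = 1/(-371784 + (133477/240366)/(-20351)) = 1/(-371784 + (133477/240366)*(-1/20351)) = 1/(-371784 - 133477/4891688466) = 1/(-1818651504776821/4891688466) = -4891688466/1818651504776821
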